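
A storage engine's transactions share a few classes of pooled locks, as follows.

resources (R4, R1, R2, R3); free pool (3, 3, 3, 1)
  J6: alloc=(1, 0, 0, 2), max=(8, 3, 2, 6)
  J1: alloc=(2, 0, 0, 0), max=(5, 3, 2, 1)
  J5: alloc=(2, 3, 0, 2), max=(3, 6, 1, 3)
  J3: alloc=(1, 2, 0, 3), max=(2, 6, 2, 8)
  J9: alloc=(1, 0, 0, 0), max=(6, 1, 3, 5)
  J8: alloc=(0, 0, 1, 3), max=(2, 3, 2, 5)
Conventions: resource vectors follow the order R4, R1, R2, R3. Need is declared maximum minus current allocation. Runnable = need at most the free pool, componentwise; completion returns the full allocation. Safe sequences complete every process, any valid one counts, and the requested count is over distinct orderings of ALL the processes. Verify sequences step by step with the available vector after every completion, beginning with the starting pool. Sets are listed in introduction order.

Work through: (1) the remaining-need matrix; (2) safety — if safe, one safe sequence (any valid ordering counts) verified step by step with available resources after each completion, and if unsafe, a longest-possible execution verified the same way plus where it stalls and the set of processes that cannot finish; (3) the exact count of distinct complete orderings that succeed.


(1) Need matrix, components ordered R4, R1, R2, R3:
  J6: (7, 3, 2, 4)
  J1: (3, 3, 2, 1)
  J5: (1, 3, 1, 1)
  J3: (1, 4, 2, 5)
  J9: (5, 1, 3, 5)
  J8: (2, 3, 1, 2)
(2) The state is SAFE; one workable sequence: J5, J8, J1, J9, J6, J3.
Key observation: the first exact fit in this order is J5 — it needs (1, 3, 1, 1) with (3, 3, 3, 1) free, meeting a requested resource to the last unit.
Verifying each step:
  pool = (3, 3, 3, 1)
  run J5 (needs (1, 3, 1, 1), free (3, 3, 3, 1)); after release of (2, 3, 0, 2) the pool is (5, 6, 3, 3)
  run J8 (needs (2, 3, 1, 2), free (5, 6, 3, 3)); after release of (0, 0, 1, 3) the pool is (5, 6, 4, 6)
  run J1 (needs (3, 3, 2, 1), free (5, 6, 4, 6)); after release of (2, 0, 0, 0) the pool is (7, 6, 4, 6)
  run J9 (needs (5, 1, 3, 5), free (7, 6, 4, 6)); after release of (1, 0, 0, 0) the pool is (8, 6, 4, 6)
  run J6 (needs (7, 3, 2, 4), free (8, 6, 4, 6)); after release of (1, 0, 0, 2) the pool is (9, 6, 4, 8)
  run J3 (needs (1, 4, 2, 5), free (9, 6, 4, 8)); after release of (1, 2, 0, 3) the pool is (10, 8, 4, 11)
(3) Exactly 26 of the possible complete orderings are safe sequences.


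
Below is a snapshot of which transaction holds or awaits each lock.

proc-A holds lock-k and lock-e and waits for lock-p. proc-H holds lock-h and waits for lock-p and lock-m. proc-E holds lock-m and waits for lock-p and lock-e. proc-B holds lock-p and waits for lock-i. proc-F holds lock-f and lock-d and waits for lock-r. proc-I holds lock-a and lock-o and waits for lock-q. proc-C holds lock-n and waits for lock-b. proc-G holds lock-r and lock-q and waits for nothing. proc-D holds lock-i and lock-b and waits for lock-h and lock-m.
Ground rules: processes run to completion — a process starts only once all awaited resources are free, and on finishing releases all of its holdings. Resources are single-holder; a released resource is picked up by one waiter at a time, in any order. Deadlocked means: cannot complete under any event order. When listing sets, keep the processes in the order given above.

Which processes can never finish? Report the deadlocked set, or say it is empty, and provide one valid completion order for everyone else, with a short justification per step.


The deadlocked set is proc-A, proc-H, proc-E, proc-B, proc-C and proc-D.
Key observation: the wait chain closes on itself along proc-A -> proc-B -> proc-D -> proc-H -> proc-E -> proc-A; proc-C waits into the deadlock from upstream.
One completion order for the rest: proc-G, proc-F, proc-I.
Step-by-step check:
  proc-G: no waits; runs immediately, freeing lock-r and lock-q
  proc-F: everything it awaited (lock-r) is free; runs, freeing lock-f and lock-d
  proc-I: everything it awaited (lock-q) is free; runs, freeing lock-a and lock-o


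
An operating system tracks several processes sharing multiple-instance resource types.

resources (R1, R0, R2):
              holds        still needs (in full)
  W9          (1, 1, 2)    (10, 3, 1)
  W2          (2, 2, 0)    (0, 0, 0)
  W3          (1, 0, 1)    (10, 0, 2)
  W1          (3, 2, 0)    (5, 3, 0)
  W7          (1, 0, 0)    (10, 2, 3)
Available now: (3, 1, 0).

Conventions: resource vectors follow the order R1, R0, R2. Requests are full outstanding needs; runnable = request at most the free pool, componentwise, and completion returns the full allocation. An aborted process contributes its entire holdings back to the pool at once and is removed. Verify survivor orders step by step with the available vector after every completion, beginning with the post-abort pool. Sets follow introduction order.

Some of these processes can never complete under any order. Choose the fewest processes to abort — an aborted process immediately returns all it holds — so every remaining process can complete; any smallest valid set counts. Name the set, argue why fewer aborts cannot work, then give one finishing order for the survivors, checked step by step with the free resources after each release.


The answer: abort W3 and W7.
Key observation: no ordering could ever have run W9 before the abort of W3 and W7; with (2, 0, 1) back in the pool it fits at step 3.
Why nothing smaller works — every single abort fails: W9 alone leaves W3 blocked (short on R1); W2 alone leaves W9 blocked (short on R1 and R2); W3 alone leaves W9 blocked (short on R1); W1 alone leaves W9 blocked (short on R1 and R2); W7 alone leaves W9 blocked (short on R1 and R2).
Survivors finish in the order: W2, W1, W9. Step-by-step check (pool after the aborts first):
  pool = (5, 1, 1)
  run W2 (needs (0, 0, 0), free (5, 1, 1)); after release of (2, 2, 0) the pool is (7, 3, 1)
  run W1 (needs (5, 3, 0), free (7, 3, 1)); after release of (3, 2, 0) the pool is (10, 5, 1)
  run W9 (needs (10, 3, 1), free (10, 5, 1)); after release of (1, 1, 2) the pool is (11, 6, 3)


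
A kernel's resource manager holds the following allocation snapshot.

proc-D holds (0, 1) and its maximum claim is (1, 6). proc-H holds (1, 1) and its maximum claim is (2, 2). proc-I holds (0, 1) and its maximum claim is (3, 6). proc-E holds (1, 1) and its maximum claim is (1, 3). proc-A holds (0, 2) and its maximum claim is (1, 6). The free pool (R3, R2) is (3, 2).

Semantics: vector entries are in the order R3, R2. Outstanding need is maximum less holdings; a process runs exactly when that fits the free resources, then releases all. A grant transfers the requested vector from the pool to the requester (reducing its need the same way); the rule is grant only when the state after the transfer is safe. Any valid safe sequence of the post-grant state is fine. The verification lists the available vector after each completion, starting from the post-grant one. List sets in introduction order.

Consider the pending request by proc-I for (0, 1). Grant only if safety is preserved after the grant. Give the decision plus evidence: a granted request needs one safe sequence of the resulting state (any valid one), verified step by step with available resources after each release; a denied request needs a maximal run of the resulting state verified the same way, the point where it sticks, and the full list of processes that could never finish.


DENY. Granting would leave the state unsafe.
Key observation: no order helps: past proc-H, proc-E, the free pool tops out at (5, 3), below what each blocked process needs in R2.
On the post-grant state, proc-H, proc-E is a maximal run — nothing extends it. Walking it through:
  pool = (3, 1)
  proc-H: need (1, 1) fits (3, 1); releases (1, 1), pool now (4, 2)
  proc-E: need (0, 2) fits (4, 2); releases (1, 1), pool now (5, 3)
  blocked: proc-D wants (1, 5), pool (5, 3) — not enough R2
  blocked: proc-I wants (3, 4), pool (5, 3) — not enough R2
  blocked: proc-A wants (1, 4), pool (5, 3) — not enough R2
Processes that could never finish after the grant: proc-D, proc-I and proc-A.


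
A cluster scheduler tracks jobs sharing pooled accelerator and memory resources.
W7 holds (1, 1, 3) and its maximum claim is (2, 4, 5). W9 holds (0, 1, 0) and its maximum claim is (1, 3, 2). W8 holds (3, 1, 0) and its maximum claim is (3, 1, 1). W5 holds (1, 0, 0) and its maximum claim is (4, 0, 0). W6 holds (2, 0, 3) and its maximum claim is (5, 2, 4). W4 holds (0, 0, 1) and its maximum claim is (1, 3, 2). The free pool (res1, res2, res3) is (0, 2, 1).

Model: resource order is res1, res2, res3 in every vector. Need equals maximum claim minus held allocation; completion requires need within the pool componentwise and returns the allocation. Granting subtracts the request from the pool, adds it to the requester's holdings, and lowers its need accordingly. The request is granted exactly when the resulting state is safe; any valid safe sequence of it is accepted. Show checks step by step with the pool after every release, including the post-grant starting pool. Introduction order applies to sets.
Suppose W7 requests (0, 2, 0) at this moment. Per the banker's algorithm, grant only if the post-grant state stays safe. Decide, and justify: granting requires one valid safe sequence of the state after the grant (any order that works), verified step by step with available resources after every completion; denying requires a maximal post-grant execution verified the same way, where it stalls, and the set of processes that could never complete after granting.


DENY — the pretend-granted state is unsafe.
Key observation: after W8, W5 the pool peaks at (4, 1, 1), and each blocked process is short somewhere: W7 on res3; W9 on res2, res3; W6 on res2; W4 on res2.
On the post-grant state, W8, W5 is a maximal run — nothing extends it. Step-by-step check:
  pool = (0, 0, 1)
  W8 needs (0, 0, 1) <= (0, 0, 1) -> finishes; pool += (3, 1, 0) = (3, 1, 1)
  W5 needs (3, 0, 0) <= (3, 1, 1) -> finishes; pool += (1, 0, 0) = (4, 1, 1)
  blocked: W7 wants (1, 1, 2), pool (4, 1, 1) — not enough res3
  blocked: W9 wants (1, 2, 2), pool (4, 1, 1) — not enough res2 and res3
  blocked: W6 wants (3, 2, 1), pool (4, 1, 1) — not enough res2
  blocked: W4 wants (1, 3, 1), pool (4, 1, 1) — not enough res2
Processes that could never finish after the grant: W7, W9, W6 and W4.


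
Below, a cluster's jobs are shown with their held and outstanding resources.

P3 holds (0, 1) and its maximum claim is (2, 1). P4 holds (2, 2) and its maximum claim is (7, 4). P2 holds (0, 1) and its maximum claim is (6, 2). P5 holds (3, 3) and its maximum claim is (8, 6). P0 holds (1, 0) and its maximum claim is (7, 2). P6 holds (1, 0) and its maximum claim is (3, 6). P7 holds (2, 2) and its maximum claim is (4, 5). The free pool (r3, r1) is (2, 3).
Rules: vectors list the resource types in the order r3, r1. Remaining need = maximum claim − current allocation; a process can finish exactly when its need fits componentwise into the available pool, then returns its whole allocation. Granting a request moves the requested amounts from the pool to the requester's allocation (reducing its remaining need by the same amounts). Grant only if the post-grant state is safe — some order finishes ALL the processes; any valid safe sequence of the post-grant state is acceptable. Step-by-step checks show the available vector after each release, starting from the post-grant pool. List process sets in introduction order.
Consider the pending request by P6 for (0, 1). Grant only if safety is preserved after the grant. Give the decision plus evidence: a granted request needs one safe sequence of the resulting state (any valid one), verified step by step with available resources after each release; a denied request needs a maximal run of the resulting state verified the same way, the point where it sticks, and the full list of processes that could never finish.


GRANT — the state after the grant stays safe, e.g. via P3, P7, P6, P4, P2, P0, P5.
Key observation: (2, 2) free after granting still covers P3 first, and each release covers the next.
Verifying the post-grant state step by step:
  pool = (2, 2)
  P3 needs (2, 0) <= (2, 2) -> finishes; pool += (0, 1) = (2, 3)
  P7 needs (2, 3) <= (2, 3) -> finishes; pool += (2, 2) = (4, 5)
  P6 needs (2, 5) <= (4, 5) -> finishes; pool += (1, 1) = (5, 6)
  P4 needs (5, 2) <= (5, 6) -> finishes; pool += (2, 2) = (7, 8)
  P2 needs (6, 1) <= (7, 8) -> finishes; pool += (0, 1) = (7, 9)
  P0 needs (6, 2) <= (7, 9) -> finishes; pool += (1, 0) = (8, 9)
  P5 needs (5, 3) <= (8, 9) -> finishes; pool += (3, 3) = (11, 12)


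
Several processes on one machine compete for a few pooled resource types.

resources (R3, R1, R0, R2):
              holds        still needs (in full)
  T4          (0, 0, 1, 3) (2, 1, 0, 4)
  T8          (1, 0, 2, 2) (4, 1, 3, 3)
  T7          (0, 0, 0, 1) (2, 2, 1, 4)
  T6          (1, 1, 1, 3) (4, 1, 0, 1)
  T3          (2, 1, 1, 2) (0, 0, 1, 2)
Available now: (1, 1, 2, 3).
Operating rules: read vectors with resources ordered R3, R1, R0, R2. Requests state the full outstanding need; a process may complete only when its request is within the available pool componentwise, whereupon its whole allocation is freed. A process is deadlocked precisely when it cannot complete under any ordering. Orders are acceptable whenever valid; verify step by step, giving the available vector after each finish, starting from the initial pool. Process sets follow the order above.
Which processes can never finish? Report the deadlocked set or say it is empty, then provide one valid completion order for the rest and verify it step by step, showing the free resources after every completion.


The deadlocked set is T8 and T6.
Key observation: the wall is R3: completing T3, T7, T4 brings the pool only to (3, 2, 4, 9), and all the rest need more.
One completion order for the rest: T3, T7, T4. Check, step by step:
  pool = (1, 1, 2, 3)
  run T3 (needs (0, 0, 1, 2), free (1, 1, 2, 3)); after release of (2, 1, 1, 2) the pool is (3, 2, 3, 5)
  run T7 (needs (2, 2, 1, 4), free (3, 2, 3, 5)); after release of (0, 0, 0, 1) the pool is (3, 2, 3, 6)
  run T4 (needs (2, 1, 0, 4), free (3, 2, 3, 6)); after release of (0, 0, 1, 3) the pool is (3, 2, 4, 9)
The blocked processes can never fit:
  blocked: T8 wants (4, 1, 3, 3), pool (3, 2, 4, 9) — not enough R3
  blocked: T6 wants (4, 1, 0, 1), pool (3, 2, 4, 9) — not enough R3


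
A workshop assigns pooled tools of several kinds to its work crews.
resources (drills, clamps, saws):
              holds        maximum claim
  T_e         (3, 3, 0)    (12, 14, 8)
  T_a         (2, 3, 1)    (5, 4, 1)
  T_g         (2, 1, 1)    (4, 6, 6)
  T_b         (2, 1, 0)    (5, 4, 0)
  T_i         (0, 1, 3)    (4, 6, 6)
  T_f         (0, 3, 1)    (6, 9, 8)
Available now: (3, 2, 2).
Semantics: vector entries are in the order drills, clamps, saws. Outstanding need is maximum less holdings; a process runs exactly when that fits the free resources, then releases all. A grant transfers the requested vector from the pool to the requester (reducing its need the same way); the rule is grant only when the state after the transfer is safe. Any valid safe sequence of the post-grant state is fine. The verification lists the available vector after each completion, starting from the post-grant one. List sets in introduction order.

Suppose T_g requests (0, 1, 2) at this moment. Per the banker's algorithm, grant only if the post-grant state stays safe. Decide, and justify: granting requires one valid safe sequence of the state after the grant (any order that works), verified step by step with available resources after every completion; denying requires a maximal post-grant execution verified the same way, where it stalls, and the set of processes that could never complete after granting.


DENY: after the grant no complete ordering would exist.
Key observation: T_a, T_b can finish, but then (7, 5, 1) is all there is, and the blocked group's saws demands exceed it.
Pretend the grant happened; the run T_a, T_b goes as far as possible. Check, step by step:
  pool = (3, 1, 0)
  T_a: need (3, 1, 0) fits (3, 1, 0); releases (2, 3, 1), pool now (5, 4, 1)
  T_b: need (3, 3, 0) fits (5, 4, 1); releases (2, 1, 0), pool now (7, 5, 1)
  T_e cannot run: need (9, 11, 8) vs free (7, 5, 1) (insufficient drills, clamps and saws)
  T_g cannot run: need (2, 4, 3) vs free (7, 5, 1) (insufficient saws)
  T_i cannot run: need (4, 5, 3) vs free (7, 5, 1) (insufficient saws)
  T_f cannot run: need (6, 6, 7) vs free (7, 5, 1) (insufficient clamps and saws)
Processes that could never finish after the grant: T_e, T_g, T_i and T_f.


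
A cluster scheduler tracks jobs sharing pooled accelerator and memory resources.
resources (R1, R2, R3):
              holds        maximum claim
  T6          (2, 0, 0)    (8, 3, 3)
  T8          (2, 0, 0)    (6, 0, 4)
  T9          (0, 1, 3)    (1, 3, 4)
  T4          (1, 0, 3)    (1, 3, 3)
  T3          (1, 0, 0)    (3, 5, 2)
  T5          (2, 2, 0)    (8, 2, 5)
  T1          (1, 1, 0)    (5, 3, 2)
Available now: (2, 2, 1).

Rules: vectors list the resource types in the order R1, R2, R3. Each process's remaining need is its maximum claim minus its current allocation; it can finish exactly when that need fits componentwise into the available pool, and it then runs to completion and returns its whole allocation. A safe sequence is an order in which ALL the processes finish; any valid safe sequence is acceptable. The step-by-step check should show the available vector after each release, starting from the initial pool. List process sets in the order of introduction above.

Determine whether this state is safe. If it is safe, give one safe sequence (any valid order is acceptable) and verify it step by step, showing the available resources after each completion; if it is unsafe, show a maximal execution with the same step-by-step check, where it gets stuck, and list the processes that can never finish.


UNSAFE.
Key observation: after T9, T4 the pool peaks at (3, 3, 7), and each blocked process is short somewhere: T6 on R1; T8 on R1; T3 on R2; T5 on R1; T1 on R1.
The run T9, T4 cannot be extended any further. Check, step by step:
  pool = (2, 2, 1)
  T9 needs (1, 2, 1) <= (2, 2, 1) -> finishes; pool += (0, 1, 3) = (2, 3, 4)
  T4 needs (0, 3, 0) <= (2, 3, 4) -> finishes; pool += (1, 0, 3) = (3, 3, 7)
  T6 cannot run: need (6, 3, 3) vs free (3, 3, 7) (insufficient R1)
  T8 cannot run: need (4, 0, 4) vs free (3, 3, 7) (insufficient R1)
  T3 cannot run: need (2, 5, 2) vs free (3, 3, 7) (insufficient R2)
  T5 cannot run: need (6, 0, 5) vs free (3, 3, 7) (insufficient R1)
  T1 cannot run: need (4, 2, 2) vs free (3, 3, 7) (insufficient R1)
Never able to finish: T6, T8, T3, T5 and T1.


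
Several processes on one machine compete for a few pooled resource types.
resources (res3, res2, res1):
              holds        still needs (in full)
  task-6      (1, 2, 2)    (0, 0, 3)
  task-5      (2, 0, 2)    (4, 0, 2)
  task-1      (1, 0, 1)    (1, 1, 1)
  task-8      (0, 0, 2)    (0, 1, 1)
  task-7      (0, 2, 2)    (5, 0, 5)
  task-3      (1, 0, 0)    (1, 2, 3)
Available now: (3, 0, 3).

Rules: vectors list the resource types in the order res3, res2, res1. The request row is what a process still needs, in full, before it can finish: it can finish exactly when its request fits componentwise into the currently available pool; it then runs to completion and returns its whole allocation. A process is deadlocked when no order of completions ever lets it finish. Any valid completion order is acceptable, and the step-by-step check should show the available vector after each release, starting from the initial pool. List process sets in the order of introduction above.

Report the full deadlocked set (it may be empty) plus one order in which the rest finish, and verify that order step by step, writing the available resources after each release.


Nothing here is deadlocked.
Key observation: no deadlock: task-6 fits now, and the freed resources carry the rest through.
One completion order for the rest: task-6, task-8, task-1, task-5, task-3, task-7. Walking it through:
  pool = (3, 0, 3)
  run task-6 (needs (0, 0, 3), free (3, 0, 3)); after release of (1, 2, 2) the pool is (4, 2, 5)
  run task-8 (needs (0, 1, 1), free (4, 2, 5)); after release of (0, 0, 2) the pool is (4, 2, 7)
  run task-1 (needs (1, 1, 1), free (4, 2, 7)); after release of (1, 0, 1) the pool is (5, 2, 8)
  run task-5 (needs (4, 0, 2), free (5, 2, 8)); after release of (2, 0, 2) the pool is (7, 2, 10)
  run task-3 (needs (1, 2, 3), free (7, 2, 10)); after release of (1, 0, 0) the pool is (8, 2, 10)
  run task-7 (needs (5, 0, 5), free (8, 2, 10)); after release of (0, 2, 2) the pool is (8, 4, 12)


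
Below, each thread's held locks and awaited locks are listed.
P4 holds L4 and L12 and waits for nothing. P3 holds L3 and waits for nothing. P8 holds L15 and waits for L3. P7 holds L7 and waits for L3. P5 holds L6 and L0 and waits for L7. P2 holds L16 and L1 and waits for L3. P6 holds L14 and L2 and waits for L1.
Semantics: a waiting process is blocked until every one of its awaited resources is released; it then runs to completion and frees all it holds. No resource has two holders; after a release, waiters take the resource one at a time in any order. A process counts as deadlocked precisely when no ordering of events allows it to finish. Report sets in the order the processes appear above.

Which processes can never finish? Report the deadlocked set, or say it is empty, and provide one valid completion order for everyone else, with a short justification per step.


The deadlocked set is empty.
Key observation: although several processes wait, no cycle exists — each chain bottoms out at a free runner.
The rest can finish in the order P3, P8, P7, P2, P6, P5, P4.
Step-by-step check:
  P3: no waits; runs immediately, freeing L3
  run P8 (all its waits — L3 — are resolved); releases L15
  run P7 (all its waits — L3 — are resolved); releases L7
  run P2 (all its waits — L3 — are resolved); releases L16 and L1
  run P6 (all its waits — L1 — are resolved); releases L14 and L2
  run P5 (all its waits — L7 — are resolved); releases L6 and L0
  P4: no waits; runs immediately, freeing L4 and L12


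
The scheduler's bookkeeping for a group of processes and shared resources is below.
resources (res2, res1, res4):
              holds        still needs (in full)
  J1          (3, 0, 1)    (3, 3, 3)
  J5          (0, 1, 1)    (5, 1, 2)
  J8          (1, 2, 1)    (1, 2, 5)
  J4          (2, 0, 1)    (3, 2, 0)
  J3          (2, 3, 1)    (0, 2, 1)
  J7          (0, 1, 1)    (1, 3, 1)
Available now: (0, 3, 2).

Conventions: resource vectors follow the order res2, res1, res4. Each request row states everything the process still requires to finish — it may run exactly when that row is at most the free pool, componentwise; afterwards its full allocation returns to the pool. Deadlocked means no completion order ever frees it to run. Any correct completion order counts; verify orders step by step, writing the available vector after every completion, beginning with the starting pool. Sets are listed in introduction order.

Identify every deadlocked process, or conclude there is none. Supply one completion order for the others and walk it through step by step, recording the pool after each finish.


The deadlocked set is J1, J5, J8 and J4.
Key observation: after J3, J7 the pool peaks at (2, 7, 4), and each blocked process is short somewhere: J1 on res2; J5 on res2; J8 on res4; J4 on res2.
One completion order for the rest: J3, J7. Verifying each step:
  pool = (0, 3, 2)
  run J3 (needs (0, 2, 1), free (0, 3, 2)); after release of (2, 3, 1) the pool is (2, 6, 3)
  run J7 (needs (1, 3, 1), free (2, 6, 3)); after release of (0, 1, 1) the pool is (2, 7, 4)
None of the blocked processes ever fits:
  J1 still needs (3, 3, 3) but only (2, 7, 4) is free — short on res2
  J5 still needs (5, 1, 2) but only (2, 7, 4) is free — short on res2
  J8 still needs (1, 2, 5) but only (2, 7, 4) is free — short on res4
  J4 still needs (3, 2, 0) but only (2, 7, 4) is free — short on res2


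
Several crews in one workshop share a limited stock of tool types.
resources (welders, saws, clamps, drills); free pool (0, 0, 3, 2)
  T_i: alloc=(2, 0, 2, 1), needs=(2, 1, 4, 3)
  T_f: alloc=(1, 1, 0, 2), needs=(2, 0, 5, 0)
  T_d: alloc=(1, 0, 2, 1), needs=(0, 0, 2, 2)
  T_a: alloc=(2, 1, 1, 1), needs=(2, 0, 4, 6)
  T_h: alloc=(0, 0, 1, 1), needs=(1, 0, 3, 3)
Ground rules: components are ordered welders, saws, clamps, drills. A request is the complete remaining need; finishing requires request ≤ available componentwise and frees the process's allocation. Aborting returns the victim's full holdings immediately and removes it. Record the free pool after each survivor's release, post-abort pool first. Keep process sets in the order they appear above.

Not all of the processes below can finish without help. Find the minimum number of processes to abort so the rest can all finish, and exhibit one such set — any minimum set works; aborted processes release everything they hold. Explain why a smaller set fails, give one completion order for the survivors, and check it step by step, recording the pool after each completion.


The answer: abort T_a.
Key observation: T_i was stuck for good until T_a gave back (2, 1, 1, 1); in the order shown it finishes at step 2.
No smaller set exists: with zero aborts the deadlock remains.
One survivor order: T_d, T_i, T_h, T_f. Verifying each step (post-abort pool first):
  pool = (2, 1, 4, 3)
  T_d: need (0, 0, 2, 2) fits (2, 1, 4, 3); releases (1, 0, 2, 1), pool now (3, 1, 6, 4)
  T_i: need (2, 1, 4, 3) fits (3, 1, 6, 4); releases (2, 0, 2, 1), pool now (5, 1, 8, 5)
  T_h: need (1, 0, 3, 3) fits (5, 1, 8, 5); releases (0, 0, 1, 1), pool now (5, 1, 9, 6)
  T_f: need (2, 0, 5, 0) fits (5, 1, 9, 6); releases (1, 1, 0, 2), pool now (6, 2, 9, 8)


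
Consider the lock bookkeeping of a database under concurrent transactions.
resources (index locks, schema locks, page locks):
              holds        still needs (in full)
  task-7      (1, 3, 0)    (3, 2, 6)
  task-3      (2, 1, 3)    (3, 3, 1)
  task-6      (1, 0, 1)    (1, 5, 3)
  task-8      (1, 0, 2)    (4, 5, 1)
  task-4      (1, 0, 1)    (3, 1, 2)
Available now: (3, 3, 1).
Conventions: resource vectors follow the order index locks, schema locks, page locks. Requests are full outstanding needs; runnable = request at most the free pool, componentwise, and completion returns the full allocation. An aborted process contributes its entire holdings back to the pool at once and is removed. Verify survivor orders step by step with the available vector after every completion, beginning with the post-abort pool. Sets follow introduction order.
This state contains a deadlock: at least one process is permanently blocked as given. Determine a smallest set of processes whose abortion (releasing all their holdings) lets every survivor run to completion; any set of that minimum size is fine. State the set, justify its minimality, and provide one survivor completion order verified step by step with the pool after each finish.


Minimum abort set: task-7.
Key observation: task-8 had no path to completion before; after the abort of task-7 ((1, 3, 0) returned), step 2 is where it fits.
Minimality: the empty abort set fails — the state is deadlocked as it stands.
Survivors finish in the order: task-3, task-8, task-6, task-4. Walking it through (pool after the aborts first):
  pool = (4, 6, 1)
  run task-3 (needs (3, 3, 1), free (4, 6, 1)); after release of (2, 1, 3) the pool is (6, 7, 4)
  run task-8 (needs (4, 5, 1), free (6, 7, 4)); after release of (1, 0, 2) the pool is (7, 7, 6)
  run task-6 (needs (1, 5, 3), free (7, 7, 6)); after release of (1, 0, 1) the pool is (8, 7, 7)
  run task-4 (needs (3, 1, 2), free (8, 7, 7)); after release of (1, 0, 1) the pool is (9, 7, 8)


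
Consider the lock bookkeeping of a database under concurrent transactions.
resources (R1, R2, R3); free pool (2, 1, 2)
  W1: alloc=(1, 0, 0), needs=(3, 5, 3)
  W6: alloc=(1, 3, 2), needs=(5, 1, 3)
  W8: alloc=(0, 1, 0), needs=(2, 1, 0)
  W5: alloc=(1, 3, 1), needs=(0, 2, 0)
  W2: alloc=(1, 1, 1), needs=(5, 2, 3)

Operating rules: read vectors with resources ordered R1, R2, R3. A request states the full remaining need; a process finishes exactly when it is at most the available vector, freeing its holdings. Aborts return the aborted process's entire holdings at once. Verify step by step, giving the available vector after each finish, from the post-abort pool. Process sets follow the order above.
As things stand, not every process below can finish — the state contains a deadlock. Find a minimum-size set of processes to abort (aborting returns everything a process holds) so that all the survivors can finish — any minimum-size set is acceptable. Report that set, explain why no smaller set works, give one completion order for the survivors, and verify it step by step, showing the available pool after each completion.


The answer: abort W6.
Key observation: no ordering could ever have run W2 before the abort of W6; with (1, 3, 2) back in the pool it fits at step 4.
Minimality: the empty abort set fails — the state is deadlocked as it stands.
Survivors finish in the order: W5, W8, W1, W2. Check, step by step (pool after the aborts first):
  pool = (3, 4, 4)
  W5 needs (0, 2, 0) <= (3, 4, 4) -> finishes; pool += (1, 3, 1) = (4, 7, 5)
  W8 needs (2, 1, 0) <= (4, 7, 5) -> finishes; pool += (0, 1, 0) = (4, 8, 5)
  W1 needs (3, 5, 3) <= (4, 8, 5) -> finishes; pool += (1, 0, 0) = (5, 8, 5)
  W2 needs (5, 2, 3) <= (5, 8, 5) -> finishes; pool += (1, 1, 1) = (6, 9, 6)


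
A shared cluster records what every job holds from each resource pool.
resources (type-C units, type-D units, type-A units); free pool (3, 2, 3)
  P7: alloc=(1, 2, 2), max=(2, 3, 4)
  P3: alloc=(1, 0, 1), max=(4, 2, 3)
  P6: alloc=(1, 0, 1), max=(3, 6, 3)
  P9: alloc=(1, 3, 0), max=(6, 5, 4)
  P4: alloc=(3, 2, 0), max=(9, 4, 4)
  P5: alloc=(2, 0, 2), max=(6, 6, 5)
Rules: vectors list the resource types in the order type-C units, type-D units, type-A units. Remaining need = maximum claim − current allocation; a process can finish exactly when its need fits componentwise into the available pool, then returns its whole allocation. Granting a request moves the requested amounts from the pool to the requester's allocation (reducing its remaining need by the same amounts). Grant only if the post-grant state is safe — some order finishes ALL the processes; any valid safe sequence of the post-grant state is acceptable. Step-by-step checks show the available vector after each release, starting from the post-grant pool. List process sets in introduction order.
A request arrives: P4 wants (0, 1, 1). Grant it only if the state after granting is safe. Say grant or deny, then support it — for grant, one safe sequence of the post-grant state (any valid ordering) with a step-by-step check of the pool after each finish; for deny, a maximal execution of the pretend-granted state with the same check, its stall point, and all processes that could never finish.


GRANT: granting preserves safety; a valid post-grant sequence is P7, P3, P9, P4, P6, P5.
Key observation: (3, 1, 2) free after granting still covers P7 first, and each release covers the next.
Step-by-step check of the post-grant state:
  pool = (3, 1, 2)
  run P7 (needs (1, 1, 2), free (3, 1, 2)); after release of (1, 2, 2) the pool is (4, 3, 4)
  run P3 (needs (3, 2, 2), free (4, 3, 4)); after release of (1, 0, 1) the pool is (5, 3, 5)
  run P9 (needs (5, 2, 4), free (5, 3, 5)); after release of (1, 3, 0) the pool is (6, 6, 5)
  run P4 (needs (6, 1, 3), free (6, 6, 5)); after release of (3, 3, 1) the pool is (9, 9, 6)
  run P6 (needs (2, 6, 2), free (9, 9, 6)); after release of (1, 0, 1) the pool is (10, 9, 7)
  run P5 (needs (4, 6, 3), free (10, 9, 7)); after release of (2, 0, 2) the pool is (12, 9, 9)


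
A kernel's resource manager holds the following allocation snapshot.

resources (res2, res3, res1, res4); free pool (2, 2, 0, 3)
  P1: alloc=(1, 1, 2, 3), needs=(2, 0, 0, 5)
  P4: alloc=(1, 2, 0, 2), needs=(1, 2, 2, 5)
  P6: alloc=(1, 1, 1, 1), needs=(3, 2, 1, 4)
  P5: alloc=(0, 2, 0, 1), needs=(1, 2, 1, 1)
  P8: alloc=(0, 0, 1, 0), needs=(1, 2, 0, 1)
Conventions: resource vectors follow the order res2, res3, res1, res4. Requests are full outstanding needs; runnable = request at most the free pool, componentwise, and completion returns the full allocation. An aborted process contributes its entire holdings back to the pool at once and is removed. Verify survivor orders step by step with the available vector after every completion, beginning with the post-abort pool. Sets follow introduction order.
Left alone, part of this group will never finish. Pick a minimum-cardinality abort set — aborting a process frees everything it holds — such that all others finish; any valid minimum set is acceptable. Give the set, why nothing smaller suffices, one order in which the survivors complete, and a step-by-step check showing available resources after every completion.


The answer: abort P1.
Key observation: P6 had no path to completion before; after the abort of P1 ((1, 1, 2, 3) returned), step 1 is where it fits.
No smaller set exists: with zero aborts the deadlock remains.
One survivor order: P6, P5, P8, P4. Walking it through (post-abort pool first):
  pool = (3, 3, 2, 6)
  P6: need (3, 2, 1, 4) fits (3, 3, 2, 6); releases (1, 1, 1, 1), pool now (4, 4, 3, 7)
  P5: need (1, 2, 1, 1) fits (4, 4, 3, 7); releases (0, 2, 0, 1), pool now (4, 6, 3, 8)
  P8: need (1, 2, 0, 1) fits (4, 6, 3, 8); releases (0, 0, 1, 0), pool now (4, 6, 4, 8)
  P4: need (1, 2, 2, 5) fits (4, 6, 4, 8); releases (1, 2, 0, 2), pool now (5, 8, 4, 10)


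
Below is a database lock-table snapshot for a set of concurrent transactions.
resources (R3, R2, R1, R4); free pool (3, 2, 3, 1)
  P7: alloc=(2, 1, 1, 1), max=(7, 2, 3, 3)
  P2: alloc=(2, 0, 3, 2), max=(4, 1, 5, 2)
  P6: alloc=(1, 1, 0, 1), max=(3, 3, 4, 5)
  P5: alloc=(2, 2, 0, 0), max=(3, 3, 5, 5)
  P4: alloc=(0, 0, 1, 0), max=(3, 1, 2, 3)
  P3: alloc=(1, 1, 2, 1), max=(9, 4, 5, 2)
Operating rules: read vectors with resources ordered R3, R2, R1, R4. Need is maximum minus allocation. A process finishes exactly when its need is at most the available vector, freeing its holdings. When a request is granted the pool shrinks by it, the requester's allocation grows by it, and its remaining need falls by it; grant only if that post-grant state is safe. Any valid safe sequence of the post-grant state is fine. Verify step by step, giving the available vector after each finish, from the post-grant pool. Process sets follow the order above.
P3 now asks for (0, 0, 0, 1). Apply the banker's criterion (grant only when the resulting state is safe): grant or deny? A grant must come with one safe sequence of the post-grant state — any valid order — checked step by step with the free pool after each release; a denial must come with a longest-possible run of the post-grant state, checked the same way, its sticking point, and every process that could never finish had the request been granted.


DENY. Granting would leave the state unsafe.
Key observation: after P2, P7, P4 the pool peaks at (7, 3, 8, 3), and each blocked process is short somewhere: P6 on R4; P5 on R4; P3 on R3.
On the post-grant state, P2, P7, P4 is a maximal run — nothing extends it. Verifying each step:
  pool = (3, 2, 3, 0)
  P2: need (2, 1, 2, 0) fits (3, 2, 3, 0); releases (2, 0, 3, 2), pool now (5, 2, 6, 2)
  P7: need (5, 1, 2, 2) fits (5, 2, 6, 2); releases (2, 1, 1, 1), pool now (7, 3, 7, 3)
  P4: need (3, 1, 1, 3) fits (7, 3, 7, 3); releases (0, 0, 1, 0), pool now (7, 3, 8, 3)
  P6 still needs (2, 2, 4, 4) but only (7, 3, 8, 3) is free — short on R4
  P5 still needs (1, 1, 5, 5) but only (7, 3, 8, 3) is free — short on R4
  P3 still needs (8, 3, 3, 0) but only (7, 3, 8, 3) is free — short on R3
Post-grant, the permanently blocked set is P6, P5 and P3.


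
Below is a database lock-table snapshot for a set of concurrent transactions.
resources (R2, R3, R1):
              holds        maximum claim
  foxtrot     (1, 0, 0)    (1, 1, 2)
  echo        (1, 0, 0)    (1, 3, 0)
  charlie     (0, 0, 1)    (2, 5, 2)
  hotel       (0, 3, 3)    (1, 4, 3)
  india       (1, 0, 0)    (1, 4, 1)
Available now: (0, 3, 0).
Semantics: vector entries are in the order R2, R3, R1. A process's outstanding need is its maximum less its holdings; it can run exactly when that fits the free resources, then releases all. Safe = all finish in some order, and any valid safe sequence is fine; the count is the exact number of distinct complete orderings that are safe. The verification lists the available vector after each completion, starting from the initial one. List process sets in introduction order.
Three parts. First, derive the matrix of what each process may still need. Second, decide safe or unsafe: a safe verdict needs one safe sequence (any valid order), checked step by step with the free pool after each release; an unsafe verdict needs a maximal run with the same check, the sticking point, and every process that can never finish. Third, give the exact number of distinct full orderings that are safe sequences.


(1) Outstanding need per process (order R2, R3, R1):
  foxtrot: (0, 1, 2)
  echo: (0, 3, 0)
  charlie: (2, 5, 1)
  hotel: (1, 1, 0)
  india: (0, 4, 1)
(2) SAFE, for example via the order echo, hotel, foxtrot, charlie, india.
Key observation: at echo the run first touches a limit — (0, 3, 0) against (0, 3, 0), exact on a resource it actually requests.
Step-by-step check:
  pool = (0, 3, 0)
  echo: need (0, 3, 0) fits (0, 3, 0); releases (1, 0, 0), pool now (1, 3, 0)
  hotel: need (1, 1, 0) fits (1, 3, 0); releases (0, 3, 3), pool now (1, 6, 3)
  foxtrot: need (0, 1, 2) fits (1, 6, 3); releases (1, 0, 0), pool now (2, 6, 3)
  charlie: need (2, 5, 1) fits (2, 6, 3); releases (0, 0, 1), pool now (2, 6, 4)
  india: need (0, 4, 1) fits (2, 6, 4); releases (1, 0, 0), pool now (3, 6, 4)
(3) Exactly 4 of the possible complete orderings are safe sequences.


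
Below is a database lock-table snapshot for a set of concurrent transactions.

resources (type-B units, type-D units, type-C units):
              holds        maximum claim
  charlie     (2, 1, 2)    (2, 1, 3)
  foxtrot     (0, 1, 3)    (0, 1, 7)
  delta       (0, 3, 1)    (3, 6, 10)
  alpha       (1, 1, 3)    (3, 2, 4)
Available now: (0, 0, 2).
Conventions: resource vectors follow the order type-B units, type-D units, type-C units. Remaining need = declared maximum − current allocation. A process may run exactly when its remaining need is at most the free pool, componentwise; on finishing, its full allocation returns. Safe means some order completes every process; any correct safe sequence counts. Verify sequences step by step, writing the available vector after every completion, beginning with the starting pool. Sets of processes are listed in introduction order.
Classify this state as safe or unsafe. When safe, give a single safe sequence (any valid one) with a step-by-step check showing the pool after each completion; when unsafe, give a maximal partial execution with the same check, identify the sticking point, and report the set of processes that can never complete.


SAFE — a valid safe sequence is charlie, alpha, foxtrot, delta.
Key observation: the first exact fit in this order is alpha — it needs (2, 1, 1) with (2, 1, 4) free, meeting a requested resource to the last unit.
Walking it through:
  pool = (0, 0, 2)
  charlie needs (0, 0, 1) <= (0, 0, 2) -> finishes; pool += (2, 1, 2) = (2, 1, 4)
  alpha needs (2, 1, 1) <= (2, 1, 4) -> finishes; pool += (1, 1, 3) = (3, 2, 7)
  foxtrot needs (0, 0, 4) <= (3, 2, 7) -> finishes; pool += (0, 1, 3) = (3, 3, 10)
  delta needs (3, 3, 9) <= (3, 3, 10) -> finishes; pool += (0, 3, 1) = (3, 6, 11)


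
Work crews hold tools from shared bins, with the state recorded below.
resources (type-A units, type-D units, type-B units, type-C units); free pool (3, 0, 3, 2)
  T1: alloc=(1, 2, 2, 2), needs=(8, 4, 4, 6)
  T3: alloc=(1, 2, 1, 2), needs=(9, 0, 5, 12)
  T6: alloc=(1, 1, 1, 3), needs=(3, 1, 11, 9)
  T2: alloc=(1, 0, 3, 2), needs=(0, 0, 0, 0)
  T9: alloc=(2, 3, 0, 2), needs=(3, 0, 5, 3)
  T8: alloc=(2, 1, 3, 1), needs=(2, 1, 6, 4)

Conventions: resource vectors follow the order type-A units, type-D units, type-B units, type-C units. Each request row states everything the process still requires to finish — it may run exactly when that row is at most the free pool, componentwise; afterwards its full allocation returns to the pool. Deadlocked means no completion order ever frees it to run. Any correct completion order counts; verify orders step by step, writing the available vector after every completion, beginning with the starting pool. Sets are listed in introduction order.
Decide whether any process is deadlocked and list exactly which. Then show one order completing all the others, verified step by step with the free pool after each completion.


The deadlocked set is empty.
Key observation: no deadlock: T2 fits now, and the freed resources carry the rest through.
The rest can finish in the order T2, T9, T8, T1, T6, T3. Check, step by step:
  pool = (3, 0, 3, 2)
  run T2 (needs (0, 0, 0, 0), free (3, 0, 3, 2)); after release of (1, 0, 3, 2) the pool is (4, 0, 6, 4)
  run T9 (needs (3, 0, 5, 3), free (4, 0, 6, 4)); after release of (2, 3, 0, 2) the pool is (6, 3, 6, 6)
  run T8 (needs (2, 1, 6, 4), free (6, 3, 6, 6)); after release of (2, 1, 3, 1) the pool is (8, 4, 9, 7)
  run T1 (needs (8, 4, 4, 6), free (8, 4, 9, 7)); after release of (1, 2, 2, 2) the pool is (9, 6, 11, 9)
  run T6 (needs (3, 1, 11, 9), free (9, 6, 11, 9)); after release of (1, 1, 1, 3) the pool is (10, 7, 12, 12)
  run T3 (needs (9, 0, 5, 12), free (10, 7, 12, 12)); after release of (1, 2, 1, 2) the pool is (11, 9, 13, 14)
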